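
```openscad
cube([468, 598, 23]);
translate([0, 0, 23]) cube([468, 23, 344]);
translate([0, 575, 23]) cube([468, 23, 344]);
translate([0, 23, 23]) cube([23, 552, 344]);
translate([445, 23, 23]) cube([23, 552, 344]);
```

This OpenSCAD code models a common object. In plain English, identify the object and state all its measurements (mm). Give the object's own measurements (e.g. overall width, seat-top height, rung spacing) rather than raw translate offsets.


An open-topped rectangular box: outside dimensions 468×598×367 mm, with a uniform wall and base thickness of 23 mm. The base is a full 468×598 slab on the floor; four walls sit on top of the base. The front and back walls (the −y and +y sides) span the full width; the two side walls fit between them.


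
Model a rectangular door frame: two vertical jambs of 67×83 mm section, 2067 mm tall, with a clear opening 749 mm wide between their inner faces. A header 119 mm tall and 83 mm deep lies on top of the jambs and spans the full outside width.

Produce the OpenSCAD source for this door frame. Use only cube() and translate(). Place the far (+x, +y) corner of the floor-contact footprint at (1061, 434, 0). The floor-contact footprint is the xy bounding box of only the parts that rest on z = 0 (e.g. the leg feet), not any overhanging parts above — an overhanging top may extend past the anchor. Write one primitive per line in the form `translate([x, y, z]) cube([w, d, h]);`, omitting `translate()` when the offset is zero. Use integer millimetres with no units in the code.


translate([178, 351, 0]) cube([67, 83, 2067]);
translate([994, 351, 0]) cube([67, 83, 2067]);
translate([178, 351, 2067]) cube([883, 83, 119]);


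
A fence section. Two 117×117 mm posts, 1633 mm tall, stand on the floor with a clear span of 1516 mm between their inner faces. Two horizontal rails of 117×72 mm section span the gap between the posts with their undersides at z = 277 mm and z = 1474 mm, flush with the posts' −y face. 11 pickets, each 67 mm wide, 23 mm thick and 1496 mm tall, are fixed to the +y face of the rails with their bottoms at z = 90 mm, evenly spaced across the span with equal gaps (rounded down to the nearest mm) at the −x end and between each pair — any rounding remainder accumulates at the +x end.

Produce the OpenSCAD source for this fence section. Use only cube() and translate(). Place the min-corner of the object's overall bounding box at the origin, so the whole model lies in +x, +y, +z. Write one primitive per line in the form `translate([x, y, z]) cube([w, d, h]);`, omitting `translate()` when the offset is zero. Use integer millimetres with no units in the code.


cube([117, 117, 1633]);
translate([1633, 0, 0]) cube([117, 117, 1633]);
translate([117, 0, 277]) cube([1516, 117, 72]);
translate([117, 0, 1474]) cube([1516, 117, 72]);
translate([181, 117, 90]) cube([67, 23, 1496]);
translate([312, 117, 90]) cube([67, 23, 1496]);
translate([443, 117, 90]) cube([67, 23, 1496]);
translate([574, 117, 90]) cube([67, 23, 1496]);
translate([705, 117, 90]) cube([67, 23, 1496]);
translate([836, 117, 90]) cube([67, 23, 1496]);
translate([967, 117, 90]) cube([67, 23, 1496]);
translate([1098, 117, 90]) cube([67, 23, 1496]);
translate([1229, 117, 90]) cube([67, 23, 1496]);
translate([1360, 117, 90]) cube([67, 23, 1496]);
translate([1491, 117, 90]) cube([67, 23, 1496]);


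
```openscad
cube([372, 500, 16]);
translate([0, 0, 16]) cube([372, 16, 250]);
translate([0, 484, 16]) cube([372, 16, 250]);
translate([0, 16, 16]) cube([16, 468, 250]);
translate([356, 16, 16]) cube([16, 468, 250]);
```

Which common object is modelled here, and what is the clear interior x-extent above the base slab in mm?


An open box. The internal width is 340 mm.

A 372×500 base slab with four walls standing on it — an open box. The base is 372 mm wide and the walls are 16 mm thick, so the internal width is 372 − 2 × 16 = 340 mm.


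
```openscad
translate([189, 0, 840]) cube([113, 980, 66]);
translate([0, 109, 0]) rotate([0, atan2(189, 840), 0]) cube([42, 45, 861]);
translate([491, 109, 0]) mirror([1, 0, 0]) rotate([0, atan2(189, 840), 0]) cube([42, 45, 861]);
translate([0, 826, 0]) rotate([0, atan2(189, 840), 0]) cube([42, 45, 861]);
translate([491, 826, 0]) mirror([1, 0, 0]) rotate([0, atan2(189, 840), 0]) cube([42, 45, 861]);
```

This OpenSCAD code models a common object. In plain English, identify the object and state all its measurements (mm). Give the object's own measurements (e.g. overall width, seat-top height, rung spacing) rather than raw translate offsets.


A sawhorse. A 113×980×66 mm beam (x, y, z) sits on two A-frame leg pairs. Each pair is two raked legs of 42×45 mm section (45 mm along y) splaying symmetrically in x. Each leg rises 840 mm vertically over 189 mm of horizontal reach and is 861 mm long along its own axis. Every leg's outer bottom edge rests on the floor and its outer top edge meets a bottom edge of the beam — the left legs (tilting toward +x) meet the beam's −x bottom edge, the right legs (their mirror images, tilting toward −x) meet its +x bottom edge — so the leg tops tuck under the beam, the beam's underside is 840 mm above the floor, and the feet are 491 mm apart outside-to-outside with the beam centred between them. The two leg pairs are set in 109 mm from either end of the beam.


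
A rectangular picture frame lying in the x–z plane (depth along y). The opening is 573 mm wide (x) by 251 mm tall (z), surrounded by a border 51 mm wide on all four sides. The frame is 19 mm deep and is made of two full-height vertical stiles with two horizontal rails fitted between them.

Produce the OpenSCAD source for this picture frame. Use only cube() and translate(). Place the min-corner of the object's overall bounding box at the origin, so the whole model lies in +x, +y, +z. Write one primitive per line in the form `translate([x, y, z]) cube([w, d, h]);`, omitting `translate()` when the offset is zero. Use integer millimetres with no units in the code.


cube([51, 19, 353]);
translate([624, 0, 0]) cube([51, 19, 353]);
translate([51, 0, 0]) cube([573, 19, 51]);
translate([51, 0, 302]) cube([573, 19, 51]);


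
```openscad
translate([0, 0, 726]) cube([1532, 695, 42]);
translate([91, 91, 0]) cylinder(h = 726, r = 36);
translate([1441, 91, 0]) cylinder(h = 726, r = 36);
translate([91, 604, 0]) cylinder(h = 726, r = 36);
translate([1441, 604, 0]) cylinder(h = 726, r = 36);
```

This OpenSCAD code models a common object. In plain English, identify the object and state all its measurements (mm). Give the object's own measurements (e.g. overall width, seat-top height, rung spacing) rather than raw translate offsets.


A table: top 1532 mm (x) × 695 mm (y), 42 mm thick, upper face at z = 768 mm, on four round legs of 72 mm diameter, each leg's bounding box inset 55 mm from the nearest pair of top edges from z = 0 to the bottom of the top.


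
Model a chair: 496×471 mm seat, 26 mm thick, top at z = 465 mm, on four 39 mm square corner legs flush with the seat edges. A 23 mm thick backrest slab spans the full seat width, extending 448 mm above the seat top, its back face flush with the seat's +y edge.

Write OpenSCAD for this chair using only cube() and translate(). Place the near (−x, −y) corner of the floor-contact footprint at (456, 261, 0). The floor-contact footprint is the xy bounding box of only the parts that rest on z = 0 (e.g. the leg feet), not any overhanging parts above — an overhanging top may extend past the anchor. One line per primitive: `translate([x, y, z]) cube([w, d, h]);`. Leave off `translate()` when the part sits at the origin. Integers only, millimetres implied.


translate([456, 261, 439]) cube([496, 471, 26]);
translate([456, 261, 0]) cube([39, 39, 439]);
translate([913, 261, 0]) cube([39, 39, 439]);
translate([456, 693, 0]) cube([39, 39, 439]);
translate([913, 693, 0]) cube([39, 39, 439]);
translate([456, 709, 465]) cube([496, 23, 448]);


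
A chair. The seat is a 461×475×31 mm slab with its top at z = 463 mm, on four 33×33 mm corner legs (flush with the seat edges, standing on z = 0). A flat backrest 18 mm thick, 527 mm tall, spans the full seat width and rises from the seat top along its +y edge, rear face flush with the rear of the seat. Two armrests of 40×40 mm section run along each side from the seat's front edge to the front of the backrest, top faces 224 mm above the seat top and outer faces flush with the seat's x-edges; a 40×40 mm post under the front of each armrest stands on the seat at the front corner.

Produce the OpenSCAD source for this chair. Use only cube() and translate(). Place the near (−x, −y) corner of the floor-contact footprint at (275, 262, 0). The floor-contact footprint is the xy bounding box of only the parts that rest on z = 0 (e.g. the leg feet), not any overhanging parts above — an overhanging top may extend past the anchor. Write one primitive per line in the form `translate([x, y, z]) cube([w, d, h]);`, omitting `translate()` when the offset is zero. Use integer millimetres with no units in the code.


translate([275, 262, 432]) cube([461, 475, 31]);
translate([275, 262, 0]) cube([33, 33, 432]);
translate([703, 262, 0]) cube([33, 33, 432]);
translate([275, 704, 0]) cube([33, 33, 432]);
translate([703, 704, 0]) cube([33, 33, 432]);
translate([275, 719, 463]) cube([461, 18, 527]);
translate([275, 262, 647]) cube([40, 457, 40]);
translate([696, 262, 647]) cube([40, 457, 40]);
translate([275, 262, 463]) cube([40, 40, 184]);
translate([696, 262, 463]) cube([40, 40, 184]);


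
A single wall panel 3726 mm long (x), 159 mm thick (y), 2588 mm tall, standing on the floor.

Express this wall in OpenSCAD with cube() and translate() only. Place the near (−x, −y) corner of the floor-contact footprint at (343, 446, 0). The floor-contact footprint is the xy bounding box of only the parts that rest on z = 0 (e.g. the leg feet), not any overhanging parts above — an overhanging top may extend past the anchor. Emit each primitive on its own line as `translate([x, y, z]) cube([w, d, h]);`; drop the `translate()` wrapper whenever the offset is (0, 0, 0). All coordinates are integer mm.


translate([343, 446, 0]) cube([3726, 159, 2588]);


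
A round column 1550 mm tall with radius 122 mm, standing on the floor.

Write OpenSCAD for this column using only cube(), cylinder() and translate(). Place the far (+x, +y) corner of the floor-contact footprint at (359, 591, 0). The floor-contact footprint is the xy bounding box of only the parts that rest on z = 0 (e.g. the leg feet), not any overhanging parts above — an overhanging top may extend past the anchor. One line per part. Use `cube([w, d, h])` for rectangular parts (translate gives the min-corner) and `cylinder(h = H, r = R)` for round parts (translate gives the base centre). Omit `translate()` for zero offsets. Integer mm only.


translate([237, 469, 0]) cylinder(h = 1550, r = 122);


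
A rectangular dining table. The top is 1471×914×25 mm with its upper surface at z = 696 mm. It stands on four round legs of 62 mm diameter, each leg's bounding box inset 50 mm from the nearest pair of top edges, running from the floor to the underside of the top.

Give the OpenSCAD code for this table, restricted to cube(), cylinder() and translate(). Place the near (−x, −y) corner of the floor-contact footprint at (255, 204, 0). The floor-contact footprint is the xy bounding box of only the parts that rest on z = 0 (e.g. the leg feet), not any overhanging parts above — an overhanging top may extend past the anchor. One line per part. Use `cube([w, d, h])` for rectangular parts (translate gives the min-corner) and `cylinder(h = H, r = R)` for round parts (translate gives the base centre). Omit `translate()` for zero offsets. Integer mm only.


translate([205, 154, 671]) cube([1471, 914, 25]);
translate([286, 235, 0]) cylinder(h = 671, r = 31);
translate([1595, 235, 0]) cylinder(h = 671, r = 31);
translate([286, 987, 0]) cylinder(h = 671, r = 31);
translate([1595, 987, 0]) cylinder(h = 671, r = 31);


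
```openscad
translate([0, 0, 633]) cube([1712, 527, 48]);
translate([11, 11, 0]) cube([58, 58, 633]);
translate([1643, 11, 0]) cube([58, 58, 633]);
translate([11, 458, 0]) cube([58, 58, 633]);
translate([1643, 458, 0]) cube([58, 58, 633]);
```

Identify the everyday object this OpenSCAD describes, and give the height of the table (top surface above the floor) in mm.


A table. The table height is 681 mm.

A 1712×527×48 slab sits at z = 633 on four 58 mm square posts — a table. The top surface is at 633 + 48 = 681 mm.


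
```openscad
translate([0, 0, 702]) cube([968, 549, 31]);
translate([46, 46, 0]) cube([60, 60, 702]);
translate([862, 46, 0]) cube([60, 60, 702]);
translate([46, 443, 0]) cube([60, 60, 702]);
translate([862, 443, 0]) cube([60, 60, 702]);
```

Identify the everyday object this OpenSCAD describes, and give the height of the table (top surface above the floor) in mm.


A table. The table height is 733 mm.

A 968×549×31 slab sits at z = 702 on four 60 mm square posts — a table. The top surface is at 702 + 31 = 733 mm.


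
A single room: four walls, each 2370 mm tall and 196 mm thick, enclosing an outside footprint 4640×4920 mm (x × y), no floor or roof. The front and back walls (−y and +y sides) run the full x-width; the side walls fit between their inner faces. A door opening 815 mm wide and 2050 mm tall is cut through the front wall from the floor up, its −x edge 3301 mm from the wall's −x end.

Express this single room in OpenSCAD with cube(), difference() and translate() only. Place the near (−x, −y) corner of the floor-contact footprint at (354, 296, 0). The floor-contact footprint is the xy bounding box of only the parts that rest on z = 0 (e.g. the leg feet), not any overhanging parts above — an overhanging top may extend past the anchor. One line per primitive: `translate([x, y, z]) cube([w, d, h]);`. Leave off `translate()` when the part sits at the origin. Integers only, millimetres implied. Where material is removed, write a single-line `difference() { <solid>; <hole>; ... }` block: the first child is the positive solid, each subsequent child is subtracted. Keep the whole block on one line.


difference() { translate([354, 296, 0]) cube([4640, 196, 2370]); translate([3655, 296, 0]) cube([815, 196, 2050]); }
translate([354, 5020, 0]) cube([4640, 196, 2370]);
translate([354, 492, 0]) cube([196, 4528, 2370]);
translate([4798, 492, 0]) cube([196, 4528, 2370]);


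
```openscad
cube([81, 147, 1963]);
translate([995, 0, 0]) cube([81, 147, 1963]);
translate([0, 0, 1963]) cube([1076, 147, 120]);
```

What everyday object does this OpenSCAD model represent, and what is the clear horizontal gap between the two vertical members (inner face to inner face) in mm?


A door frame. The clear opening width is 914 mm.

Two 1963 mm tall posts with a header on top — a door frame. The left jamb is 81 mm wide at x = 0; the right jamb starts at x = 995. The clear opening is 995 − 81 = 914 mm.


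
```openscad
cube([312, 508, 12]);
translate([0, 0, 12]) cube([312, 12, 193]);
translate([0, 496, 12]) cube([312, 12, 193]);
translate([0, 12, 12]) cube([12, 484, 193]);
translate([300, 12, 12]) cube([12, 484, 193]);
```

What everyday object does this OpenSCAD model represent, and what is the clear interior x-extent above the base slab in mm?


An open box. The internal width is 288 mm.

A 312×508 base slab with four walls standing on it — an open box. The base is 312 mm wide and the walls are 12 mm thick, so the internal width is 312 − 2 × 12 = 288 mm.


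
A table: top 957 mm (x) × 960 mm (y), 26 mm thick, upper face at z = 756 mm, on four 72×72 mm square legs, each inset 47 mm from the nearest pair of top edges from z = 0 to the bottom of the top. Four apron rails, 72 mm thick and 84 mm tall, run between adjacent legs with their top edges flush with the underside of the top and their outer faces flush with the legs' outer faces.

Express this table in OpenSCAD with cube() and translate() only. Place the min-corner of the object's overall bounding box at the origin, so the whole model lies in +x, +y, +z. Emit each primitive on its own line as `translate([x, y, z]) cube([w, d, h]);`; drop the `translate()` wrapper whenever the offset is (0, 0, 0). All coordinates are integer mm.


translate([0, 0, 730]) cube([957, 960, 26]);
translate([47, 47, 0]) cube([72, 72, 730]);
translate([838, 47, 0]) cube([72, 72, 730]);
translate([47, 841, 0]) cube([72, 72, 730]);
translate([838, 841, 0]) cube([72, 72, 730]);
translate([119, 47, 646]) cube([719, 72, 84]);
translate([119, 841, 646]) cube([719, 72, 84]);
translate([47, 119, 646]) cube([72, 722, 84]);
translate([838, 119, 646]) cube([72, 722, 84]);


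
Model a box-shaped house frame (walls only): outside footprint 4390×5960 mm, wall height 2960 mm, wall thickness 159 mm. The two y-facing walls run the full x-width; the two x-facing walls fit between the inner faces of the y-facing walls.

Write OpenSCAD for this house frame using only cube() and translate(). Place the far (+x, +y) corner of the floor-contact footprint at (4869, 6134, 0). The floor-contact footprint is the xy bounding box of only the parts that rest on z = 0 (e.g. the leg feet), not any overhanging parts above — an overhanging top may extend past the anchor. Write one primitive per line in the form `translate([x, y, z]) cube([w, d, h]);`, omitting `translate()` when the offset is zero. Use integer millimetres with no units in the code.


translate([479, 174, 0]) cube([4390, 159, 2960]);
translate([479, 5975, 0]) cube([4390, 159, 2960]);
translate([479, 333, 0]) cube([159, 5642, 2960]);
translate([4710, 333, 0]) cube([159, 5642, 2960]);


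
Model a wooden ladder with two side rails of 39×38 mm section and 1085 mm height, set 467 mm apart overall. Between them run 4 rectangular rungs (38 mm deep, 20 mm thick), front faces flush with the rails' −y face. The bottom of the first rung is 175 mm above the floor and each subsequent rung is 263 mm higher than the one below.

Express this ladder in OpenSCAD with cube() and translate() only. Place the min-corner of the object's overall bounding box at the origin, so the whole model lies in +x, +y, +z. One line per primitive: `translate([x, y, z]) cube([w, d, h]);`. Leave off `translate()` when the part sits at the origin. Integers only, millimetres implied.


cube([39, 38, 1085]);
translate([428, 0, 0]) cube([39, 38, 1085]);
translate([39, 0, 175]) cube([389, 38, 20]);
translate([39, 0, 438]) cube([389, 38, 20]);
translate([39, 0, 701]) cube([389, 38, 20]);
translate([39, 0, 964]) cube([389, 38, 20]);


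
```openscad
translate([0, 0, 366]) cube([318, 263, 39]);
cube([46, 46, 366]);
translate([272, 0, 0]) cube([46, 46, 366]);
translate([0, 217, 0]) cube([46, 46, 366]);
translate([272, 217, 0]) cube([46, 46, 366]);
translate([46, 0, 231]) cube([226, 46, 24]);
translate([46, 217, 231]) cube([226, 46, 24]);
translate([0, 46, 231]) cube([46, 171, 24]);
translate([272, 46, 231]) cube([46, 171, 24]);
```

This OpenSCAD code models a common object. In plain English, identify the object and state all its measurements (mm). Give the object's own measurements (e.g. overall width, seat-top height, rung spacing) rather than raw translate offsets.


A four-legged stool. The seat is a 318×263×39 mm slab whose top surface is at z = 405 mm; four square legs, each 46×46 mm in cross-section, run from the floor (z = 0) to the underside of the seat, each flush with a corner of the seat. Four stretchers, 46 mm wide and 24 mm tall, connect adjacent legs with their undersides at z = 231 mm, each running between the inner faces of the legs it joins and aligned with the legs' outer faces on the other axis.


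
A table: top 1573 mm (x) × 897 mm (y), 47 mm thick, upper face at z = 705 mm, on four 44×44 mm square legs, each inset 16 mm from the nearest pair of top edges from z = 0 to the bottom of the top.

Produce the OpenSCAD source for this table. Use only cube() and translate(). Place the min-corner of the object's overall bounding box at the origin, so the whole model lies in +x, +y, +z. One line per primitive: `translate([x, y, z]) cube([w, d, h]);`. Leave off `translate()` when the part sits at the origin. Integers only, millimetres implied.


translate([0, 0, 658]) cube([1573, 897, 47]);
translate([16, 16, 0]) cube([44, 44, 658]);
translate([1513, 16, 0]) cube([44, 44, 658]);
translate([16, 837, 0]) cube([44, 44, 658]);
translate([1513, 837, 0]) cube([44, 44, 658]);


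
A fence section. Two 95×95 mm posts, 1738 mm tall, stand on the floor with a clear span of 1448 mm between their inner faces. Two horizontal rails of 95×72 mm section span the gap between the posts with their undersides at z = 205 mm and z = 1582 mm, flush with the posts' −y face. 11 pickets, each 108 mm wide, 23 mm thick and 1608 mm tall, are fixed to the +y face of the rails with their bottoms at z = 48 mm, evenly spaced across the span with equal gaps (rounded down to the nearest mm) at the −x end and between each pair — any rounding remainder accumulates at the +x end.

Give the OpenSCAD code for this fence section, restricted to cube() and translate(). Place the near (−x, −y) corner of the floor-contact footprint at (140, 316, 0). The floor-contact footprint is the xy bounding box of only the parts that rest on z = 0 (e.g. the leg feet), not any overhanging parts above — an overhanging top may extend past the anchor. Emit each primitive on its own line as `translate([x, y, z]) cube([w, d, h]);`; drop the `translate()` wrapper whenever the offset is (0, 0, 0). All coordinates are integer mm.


translate([140, 316, 0]) cube([95, 95, 1738]);
translate([1683, 316, 0]) cube([95, 95, 1738]);
translate([235, 316, 205]) cube([1448, 95, 72]);
translate([235, 316, 1582]) cube([1448, 95, 72]);
translate([256, 411, 48]) cube([108, 23, 1608]);
translate([385, 411, 48]) cube([108, 23, 1608]);
translate([514, 411, 48]) cube([108, 23, 1608]);
translate([643, 411, 48]) cube([108, 23, 1608]);
translate([772, 411, 48]) cube([108, 23, 1608]);
translate([901, 411, 48]) cube([108, 23, 1608]);
translate([1030, 411, 48]) cube([108, 23, 1608]);
translate([1159, 411, 48]) cube([108, 23, 1608]);
translate([1288, 411, 48]) cube([108, 23, 1608]);
translate([1417, 411, 48]) cube([108, 23, 1608]);
translate([1546, 411, 48]) cube([108, 23, 1608]);


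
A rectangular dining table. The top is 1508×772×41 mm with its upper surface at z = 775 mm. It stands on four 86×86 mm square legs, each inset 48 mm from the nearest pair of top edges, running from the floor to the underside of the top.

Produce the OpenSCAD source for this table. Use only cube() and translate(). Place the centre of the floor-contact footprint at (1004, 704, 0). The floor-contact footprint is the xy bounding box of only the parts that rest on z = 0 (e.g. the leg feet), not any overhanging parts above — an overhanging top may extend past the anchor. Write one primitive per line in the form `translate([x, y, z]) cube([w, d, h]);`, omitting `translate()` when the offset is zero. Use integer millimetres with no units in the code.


translate([250, 318, 734]) cube([1508, 772, 41]);
translate([298, 366, 0]) cube([86, 86, 734]);
translate([1624, 366, 0]) cube([86, 86, 734]);
translate([298, 956, 0]) cube([86, 86, 734]);
translate([1624, 956, 0]) cube([86, 86, 734]);


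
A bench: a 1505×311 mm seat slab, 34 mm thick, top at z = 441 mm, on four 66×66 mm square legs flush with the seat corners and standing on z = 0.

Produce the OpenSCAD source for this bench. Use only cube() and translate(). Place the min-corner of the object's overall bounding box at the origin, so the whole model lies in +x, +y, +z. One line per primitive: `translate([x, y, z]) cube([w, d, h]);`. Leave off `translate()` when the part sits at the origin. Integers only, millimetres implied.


// leg_h = 441 − 34 = 407
translate([0, 0, 407]) cube([1505, 311, 34]);
cube([66, 66, 407]);
translate([0, 245, 0]) cube([66, 66, 407]);
translate([1439, 0, 0]) cube([66, 66, 407]);
translate([1439, 245, 0]) cube([66, 66, 407]);


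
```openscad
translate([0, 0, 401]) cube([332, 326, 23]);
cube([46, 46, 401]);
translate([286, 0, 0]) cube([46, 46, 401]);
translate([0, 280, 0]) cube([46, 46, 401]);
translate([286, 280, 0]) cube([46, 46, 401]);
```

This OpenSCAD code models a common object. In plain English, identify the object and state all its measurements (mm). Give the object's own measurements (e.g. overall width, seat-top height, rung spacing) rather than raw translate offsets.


A simple wooden stool: a rectangular seat 332 mm (x) by 326 mm (y), 23 mm thick, top face at z = 424 mm, on four square legs, each 46×46 mm in cross-section. The legs rest on z = 0, each flush with a corner of the seat.


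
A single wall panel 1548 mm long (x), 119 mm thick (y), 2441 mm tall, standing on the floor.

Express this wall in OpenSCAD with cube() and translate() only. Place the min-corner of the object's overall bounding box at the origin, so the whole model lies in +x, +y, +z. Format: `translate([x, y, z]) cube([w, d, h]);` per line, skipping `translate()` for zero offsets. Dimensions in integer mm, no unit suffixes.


cube([1548, 119, 2441]);


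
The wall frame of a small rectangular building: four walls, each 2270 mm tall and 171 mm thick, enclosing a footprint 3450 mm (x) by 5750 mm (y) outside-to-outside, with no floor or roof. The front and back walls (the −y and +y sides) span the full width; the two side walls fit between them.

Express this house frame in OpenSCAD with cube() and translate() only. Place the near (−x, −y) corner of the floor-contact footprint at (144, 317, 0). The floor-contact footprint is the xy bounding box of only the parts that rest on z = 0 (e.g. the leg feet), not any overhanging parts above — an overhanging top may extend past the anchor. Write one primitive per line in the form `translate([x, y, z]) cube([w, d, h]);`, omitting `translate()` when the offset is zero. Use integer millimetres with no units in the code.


translate([144, 317, 0]) cube([3450, 171, 2270]);
translate([144, 5896, 0]) cube([3450, 171, 2270]);
translate([144, 488, 0]) cube([171, 5408, 2270]);
translate([3423, 488, 0]) cube([171, 5408, 2270]);


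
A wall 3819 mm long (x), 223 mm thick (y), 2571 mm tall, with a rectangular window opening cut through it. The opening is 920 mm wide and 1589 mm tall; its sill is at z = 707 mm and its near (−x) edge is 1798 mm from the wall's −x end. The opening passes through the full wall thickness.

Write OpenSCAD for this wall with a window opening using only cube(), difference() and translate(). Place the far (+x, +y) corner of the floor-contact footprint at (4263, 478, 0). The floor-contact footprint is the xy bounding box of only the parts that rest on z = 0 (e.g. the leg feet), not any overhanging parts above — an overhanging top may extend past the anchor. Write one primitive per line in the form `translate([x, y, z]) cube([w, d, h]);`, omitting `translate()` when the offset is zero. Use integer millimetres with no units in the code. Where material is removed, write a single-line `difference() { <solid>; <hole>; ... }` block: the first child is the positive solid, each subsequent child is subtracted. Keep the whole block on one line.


difference() { translate([444, 255, 0]) cube([3819, 223, 2571]); translate([2242, 255, 707]) cube([920, 223, 1589]); }


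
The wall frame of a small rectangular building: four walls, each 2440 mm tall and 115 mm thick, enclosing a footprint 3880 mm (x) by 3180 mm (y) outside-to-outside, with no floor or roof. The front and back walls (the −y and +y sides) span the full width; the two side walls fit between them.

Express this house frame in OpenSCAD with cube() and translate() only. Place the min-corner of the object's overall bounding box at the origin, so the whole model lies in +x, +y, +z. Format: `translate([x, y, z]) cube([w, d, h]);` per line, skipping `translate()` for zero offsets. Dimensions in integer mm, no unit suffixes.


cube([3880, 115, 2440]);
translate([0, 3065, 0]) cube([3880, 115, 2440]);
translate([0, 115, 0]) cube([115, 2950, 2440]);
translate([3765, 115, 0]) cube([115, 2950, 2440]);


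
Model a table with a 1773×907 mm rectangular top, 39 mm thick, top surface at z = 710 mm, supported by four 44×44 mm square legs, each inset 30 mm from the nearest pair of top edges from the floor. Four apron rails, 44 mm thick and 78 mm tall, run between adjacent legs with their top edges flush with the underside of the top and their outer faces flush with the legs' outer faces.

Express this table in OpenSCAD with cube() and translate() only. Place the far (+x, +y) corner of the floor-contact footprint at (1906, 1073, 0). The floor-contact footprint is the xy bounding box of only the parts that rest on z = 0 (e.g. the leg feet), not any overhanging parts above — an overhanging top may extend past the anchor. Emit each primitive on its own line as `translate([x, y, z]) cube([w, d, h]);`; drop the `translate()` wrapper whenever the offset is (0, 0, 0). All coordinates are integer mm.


translate([163, 196, 671]) cube([1773, 907, 39]);
translate([193, 226, 0]) cube([44, 44, 671]);
translate([1862, 226, 0]) cube([44, 44, 671]);
translate([193, 1029, 0]) cube([44, 44, 671]);
translate([1862, 1029, 0]) cube([44, 44, 671]);
translate([237, 226, 593]) cube([1625, 44, 78]);
translate([237, 1029, 593]) cube([1625, 44, 78]);
translate([193, 270, 593]) cube([44, 759, 78]);
translate([1862, 270, 593]) cube([44, 759, 78]);


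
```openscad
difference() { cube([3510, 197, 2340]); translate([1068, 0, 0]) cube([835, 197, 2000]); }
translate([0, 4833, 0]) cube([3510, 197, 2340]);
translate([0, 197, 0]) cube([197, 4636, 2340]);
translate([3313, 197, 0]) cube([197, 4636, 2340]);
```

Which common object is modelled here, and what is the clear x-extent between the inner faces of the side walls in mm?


A single room. The interior width is 3116 mm.

Four walls enclosing a rectangle with a door in the front wall — a room. Outside width 3510 minus two 197 mm walls gives 3116 mm.


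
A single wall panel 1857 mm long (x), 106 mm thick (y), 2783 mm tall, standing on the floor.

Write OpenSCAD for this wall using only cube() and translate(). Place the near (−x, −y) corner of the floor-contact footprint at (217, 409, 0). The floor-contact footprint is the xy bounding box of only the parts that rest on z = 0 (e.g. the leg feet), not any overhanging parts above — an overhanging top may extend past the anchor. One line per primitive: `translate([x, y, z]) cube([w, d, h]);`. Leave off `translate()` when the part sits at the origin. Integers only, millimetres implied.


translate([217, 409, 0]) cube([1857, 106, 2783]);


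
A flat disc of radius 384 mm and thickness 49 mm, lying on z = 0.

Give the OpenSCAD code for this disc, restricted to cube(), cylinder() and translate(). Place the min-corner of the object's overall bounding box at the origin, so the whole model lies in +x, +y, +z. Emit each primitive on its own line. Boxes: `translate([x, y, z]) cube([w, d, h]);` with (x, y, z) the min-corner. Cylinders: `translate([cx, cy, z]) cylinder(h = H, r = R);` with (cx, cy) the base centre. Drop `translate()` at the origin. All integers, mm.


translate([384, 384, 0]) cylinder(h = 49, r = 384);


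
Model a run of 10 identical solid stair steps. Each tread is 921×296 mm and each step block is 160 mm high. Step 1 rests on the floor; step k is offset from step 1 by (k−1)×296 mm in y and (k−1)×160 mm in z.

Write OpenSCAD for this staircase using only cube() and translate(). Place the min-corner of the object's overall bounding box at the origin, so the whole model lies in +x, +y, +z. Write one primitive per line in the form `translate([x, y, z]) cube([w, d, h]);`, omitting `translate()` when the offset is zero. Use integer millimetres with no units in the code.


cube([921, 296, 160]);
translate([0, 296, 160]) cube([921, 296, 160]);
translate([0, 592, 320]) cube([921, 296, 160]);
translate([0, 888, 480]) cube([921, 296, 160]);
translate([0, 1184, 640]) cube([921, 296, 160]);
translate([0, 1480, 800]) cube([921, 296, 160]);
translate([0, 1776, 960]) cube([921, 296, 160]);
translate([0, 2072, 1120]) cube([921, 296, 160]);
translate([0, 2368, 1280]) cube([921, 296, 160]);
translate([0, 2664, 1440]) cube([921, 296, 160]);


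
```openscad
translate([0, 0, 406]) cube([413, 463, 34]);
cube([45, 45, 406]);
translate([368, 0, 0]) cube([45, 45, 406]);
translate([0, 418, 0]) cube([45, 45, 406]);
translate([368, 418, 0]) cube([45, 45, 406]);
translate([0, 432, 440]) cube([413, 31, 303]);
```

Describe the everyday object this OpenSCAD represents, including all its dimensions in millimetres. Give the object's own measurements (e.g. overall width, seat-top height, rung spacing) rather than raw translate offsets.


A chair. The seat is a 413×463×34 mm slab with its top at z = 440 mm, on four 45×45 mm corner legs (flush with the seat edges, standing on z = 0). A flat backrest 31 mm thick, 303 mm tall, spans the full seat width and rises from the seat top along its +y edge, rear face flush with the rear of the seat.


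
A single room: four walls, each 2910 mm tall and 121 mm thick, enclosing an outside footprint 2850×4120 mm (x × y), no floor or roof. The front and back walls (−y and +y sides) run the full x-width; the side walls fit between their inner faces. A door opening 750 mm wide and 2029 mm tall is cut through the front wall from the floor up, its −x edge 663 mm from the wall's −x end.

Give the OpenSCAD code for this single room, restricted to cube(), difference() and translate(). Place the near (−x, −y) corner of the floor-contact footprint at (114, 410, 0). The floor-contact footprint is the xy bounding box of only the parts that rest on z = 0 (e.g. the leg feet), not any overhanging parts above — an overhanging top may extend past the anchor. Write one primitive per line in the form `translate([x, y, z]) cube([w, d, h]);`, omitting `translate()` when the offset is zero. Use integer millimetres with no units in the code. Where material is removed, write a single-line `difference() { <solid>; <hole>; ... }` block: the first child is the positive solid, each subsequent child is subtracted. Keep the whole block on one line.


difference() { translate([114, 410, 0]) cube([2850, 121, 2910]); translate([777, 410, 0]) cube([750, 121, 2029]); }
translate([114, 4409, 0]) cube([2850, 121, 2910]);
translate([114, 531, 0]) cube([121, 3878, 2910]);
translate([2843, 531, 0]) cube([121, 3878, 2910]);


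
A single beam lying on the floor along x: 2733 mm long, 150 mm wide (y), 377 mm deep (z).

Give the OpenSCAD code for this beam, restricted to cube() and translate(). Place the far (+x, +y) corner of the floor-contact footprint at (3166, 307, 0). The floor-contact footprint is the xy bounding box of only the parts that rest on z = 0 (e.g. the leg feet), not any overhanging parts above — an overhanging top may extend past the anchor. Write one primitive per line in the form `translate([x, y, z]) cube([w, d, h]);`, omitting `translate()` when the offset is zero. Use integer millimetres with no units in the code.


translate([433, 157, 0]) cube([2733, 150, 377]);


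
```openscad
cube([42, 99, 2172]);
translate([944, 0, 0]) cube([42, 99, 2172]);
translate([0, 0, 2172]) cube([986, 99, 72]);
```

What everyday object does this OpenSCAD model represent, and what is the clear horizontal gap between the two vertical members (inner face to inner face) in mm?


A door frame. The clear opening width is 902 mm.

Two 2172 mm tall posts with a header on top — a door frame. The left jamb is 42 mm wide at x = 0; the right jamb starts at x = 944. The clear opening is 944 − 42 = 902 mm.


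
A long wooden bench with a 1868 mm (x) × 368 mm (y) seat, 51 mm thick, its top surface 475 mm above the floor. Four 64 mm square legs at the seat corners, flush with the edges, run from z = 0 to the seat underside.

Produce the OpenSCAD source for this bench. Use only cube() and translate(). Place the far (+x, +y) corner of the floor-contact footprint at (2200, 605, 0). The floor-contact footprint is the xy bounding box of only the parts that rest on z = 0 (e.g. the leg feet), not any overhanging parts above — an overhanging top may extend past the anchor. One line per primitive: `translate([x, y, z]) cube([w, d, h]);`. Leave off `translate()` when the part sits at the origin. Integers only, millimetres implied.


translate([332, 237, 424]) cube([1868, 368, 51]);
translate([332, 237, 0]) cube([64, 64, 424]);
translate([332, 541, 0]) cube([64, 64, 424]);
translate([2136, 237, 0]) cube([64, 64, 424]);
translate([2136, 541, 0]) cube([64, 64, 424]);


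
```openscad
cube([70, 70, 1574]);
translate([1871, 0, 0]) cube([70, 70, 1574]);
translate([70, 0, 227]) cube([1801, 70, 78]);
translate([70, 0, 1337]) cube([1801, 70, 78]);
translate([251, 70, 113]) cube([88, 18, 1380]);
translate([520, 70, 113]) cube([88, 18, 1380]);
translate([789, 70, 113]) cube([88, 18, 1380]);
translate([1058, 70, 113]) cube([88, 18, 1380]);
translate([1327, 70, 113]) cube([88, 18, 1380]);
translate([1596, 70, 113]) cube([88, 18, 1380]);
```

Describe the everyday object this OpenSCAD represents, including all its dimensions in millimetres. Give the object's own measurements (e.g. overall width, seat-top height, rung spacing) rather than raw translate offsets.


A fence section. Two 70×70 mm posts, 1574 mm tall, stand on the floor with a clear span of 1801 mm between their inner faces. Two horizontal rails of 70×78 mm section span the gap between the posts with their undersides at z = 227 mm and z = 1337 mm, flush with the posts' −y face. 6 pickets, each 88 mm wide, 18 mm thick and 1380 mm tall, are fixed to the +y face of the rails with their bottoms at z = 113 mm, spaced across the span with a 181 mm gap after the −x post and between neighbouring pickets, with 187 mm left before the +x post.


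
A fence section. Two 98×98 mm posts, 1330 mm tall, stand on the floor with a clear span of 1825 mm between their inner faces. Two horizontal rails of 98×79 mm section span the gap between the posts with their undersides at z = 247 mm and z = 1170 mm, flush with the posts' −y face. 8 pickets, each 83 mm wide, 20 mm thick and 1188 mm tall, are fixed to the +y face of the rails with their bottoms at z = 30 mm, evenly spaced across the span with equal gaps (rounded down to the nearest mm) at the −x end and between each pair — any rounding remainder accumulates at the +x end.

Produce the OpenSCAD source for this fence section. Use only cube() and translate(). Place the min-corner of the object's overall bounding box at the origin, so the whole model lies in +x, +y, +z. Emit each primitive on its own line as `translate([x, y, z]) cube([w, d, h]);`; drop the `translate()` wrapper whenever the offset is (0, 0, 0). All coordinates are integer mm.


cube([98, 98, 1330]);
translate([1923, 0, 0]) cube([98, 98, 1330]);
translate([98, 0, 247]) cube([1825, 98, 79]);
translate([98, 0, 1170]) cube([1825, 98, 79]);
translate([227, 98, 30]) cube([83, 20, 1188]);
translate([439, 98, 30]) cube([83, 20, 1188]);
translate([651, 98, 30]) cube([83, 20, 1188]);
translate([863, 98, 30]) cube([83, 20, 1188]);
translate([1075, 98, 30]) cube([83, 20, 1188]);
translate([1287, 98, 30]) cube([83, 20, 1188]);
translate([1499, 98, 30]) cube([83, 20, 1188]);
translate([1711, 98, 30]) cube([83, 20, 1188]);


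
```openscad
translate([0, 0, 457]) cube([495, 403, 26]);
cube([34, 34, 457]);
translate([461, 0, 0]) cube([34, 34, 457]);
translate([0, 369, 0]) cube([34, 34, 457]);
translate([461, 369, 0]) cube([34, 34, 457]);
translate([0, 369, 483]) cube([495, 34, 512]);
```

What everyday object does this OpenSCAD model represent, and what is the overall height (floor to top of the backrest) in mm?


A chair. The overall height is 995 mm.

A slab on four corner posts with a tall panel at the back — a chair. The seat slab sits at z = 457 with thickness 26, and the 512 mm backrest starts at the seat top, so the overall height is 457 + 26 + 512 = 995 mm.


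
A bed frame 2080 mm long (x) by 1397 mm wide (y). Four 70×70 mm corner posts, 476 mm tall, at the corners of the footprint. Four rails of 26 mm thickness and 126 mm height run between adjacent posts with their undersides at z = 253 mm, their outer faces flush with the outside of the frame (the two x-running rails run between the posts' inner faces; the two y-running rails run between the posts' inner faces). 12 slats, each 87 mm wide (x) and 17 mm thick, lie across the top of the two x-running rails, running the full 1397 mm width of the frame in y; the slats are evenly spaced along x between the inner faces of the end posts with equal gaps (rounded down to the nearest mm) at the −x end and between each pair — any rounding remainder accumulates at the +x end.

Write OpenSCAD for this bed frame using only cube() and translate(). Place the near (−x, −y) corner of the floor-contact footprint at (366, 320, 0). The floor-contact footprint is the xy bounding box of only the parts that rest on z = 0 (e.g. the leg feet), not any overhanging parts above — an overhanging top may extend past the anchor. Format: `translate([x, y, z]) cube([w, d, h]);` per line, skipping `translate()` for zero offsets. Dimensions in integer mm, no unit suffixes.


translate([366, 320, 0]) cube([70, 70, 476]);
translate([366, 1647, 0]) cube([70, 70, 476]);
translate([2376, 320, 0]) cube([70, 70, 476]);
translate([2376, 1647, 0]) cube([70, 70, 476]);
translate([436, 320, 253]) cube([1940, 26, 126]);
translate([436, 1691, 253]) cube([1940, 26, 126]);
translate([366, 390, 253]) cube([26, 1257, 126]);
translate([2420, 390, 253]) cube([26, 1257, 126]);
translate([504, 320, 379]) cube([87, 1397, 17]);
translate([659, 320, 379]) cube([87, 1397, 17]);
translate([814, 320, 379]) cube([87, 1397, 17]);
translate([969, 320, 379]) cube([87, 1397, 17]);
translate([1124, 320, 379]) cube([87, 1397, 17]);
translate([1279, 320, 379]) cube([87, 1397, 17]);
translate([1434, 320, 379]) cube([87, 1397, 17]);
translate([1589, 320, 379]) cube([87, 1397, 17]);
translate([1744, 320, 379]) cube([87, 1397, 17]);
translate([1899, 320, 379]) cube([87, 1397, 17]);
translate([2054, 320, 379]) cube([87, 1397, 17]);
translate([2209, 320, 379]) cube([87, 1397, 17]);
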